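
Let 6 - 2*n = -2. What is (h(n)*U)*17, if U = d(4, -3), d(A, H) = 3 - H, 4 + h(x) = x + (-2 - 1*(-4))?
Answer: 204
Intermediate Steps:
n = 4 (n = 3 - ½*(-2) = 3 + 1 = 4)
h(x) = -2 + x (h(x) = -4 + (x + (-2 - 1*(-4))) = -4 + (x + (-2 + 4)) = -4 + (x + 2) = -4 + (2 + x) = -2 + x)
U = 6 (U = 3 - 1*(-3) = 3 + 3 = 6)
(h(n)*U)*17 = ((-2 + 4)*6)*17 = (2*6)*17 = 12*17 = 204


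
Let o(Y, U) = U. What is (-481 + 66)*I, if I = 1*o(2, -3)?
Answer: 1245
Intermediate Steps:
I = -3 (I = 1*(-3) = -3)
(-481 + 66)*I = (-481 + 66)*(-3) = -415*(-3) = 1245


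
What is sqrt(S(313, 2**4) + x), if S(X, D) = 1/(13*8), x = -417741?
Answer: I*sqrt(1129571638)/52 ≈ 646.33*I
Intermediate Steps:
S(X, D) = 1/104
sqrt(S(313, 2**4) + x) = sqrt(1/104 - 417741) = sqrt(-43445063/104) = I*sqrt(1129571638)/52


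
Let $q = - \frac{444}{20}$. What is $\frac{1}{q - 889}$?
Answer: $- \frac{5}{4556} \approx -0.0010975$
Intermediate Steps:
$q = - \frac{111}{5}$ ($q = \left(-444\right) \frac{1}{20} = - \frac{111}{5} \approx -22.2$)
$\frac{1}{q - 889} = \frac{1}{- \frac{111}{5} - 889} = \frac{1}{- \frac{4556}{5}} = - \frac{5}{4556}$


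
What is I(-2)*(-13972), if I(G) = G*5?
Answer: 139720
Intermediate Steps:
I(G) = 5*G
I(-2)*(-13972) = (5*(-2))*(-13972) = -10*(-13972) = 139720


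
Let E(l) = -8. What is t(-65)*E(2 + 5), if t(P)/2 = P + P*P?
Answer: -66560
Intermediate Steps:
t(P) = 2*P + 2*P² (t(P) = 2*(P + P*P) = 2*(P + P²) = 2*P + 2*P²)
t(-65)*E(2 + 5) = (2*(-65)*(1 - 65))*(-8) = (2*(-65)*(-64))*(-8) = 8320*(-8) = -66560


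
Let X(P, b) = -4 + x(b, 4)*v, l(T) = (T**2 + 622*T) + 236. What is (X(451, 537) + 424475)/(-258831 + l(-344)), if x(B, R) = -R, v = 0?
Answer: -424471/354227 ≈ -1.1983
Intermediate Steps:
l(T) = 236 + T**2 + 622*T
X(P, b) = -4 (X(P, b) = -4 - 1*4*0 = -4 - 4*0 = -4 + 0 = -4)
(X(451, 537) + 424475)/(-258831 + l(-344)) = (-4 + 424475)/(-258831 + (236 + (-344)**2 + 622*(-344))) = 424471/(-258831 + (236 + 118336 - 213968)) = 424471/(-258831 - 95396) = 424471/(-354227) = 424471*(-1/354227) = -424471/354227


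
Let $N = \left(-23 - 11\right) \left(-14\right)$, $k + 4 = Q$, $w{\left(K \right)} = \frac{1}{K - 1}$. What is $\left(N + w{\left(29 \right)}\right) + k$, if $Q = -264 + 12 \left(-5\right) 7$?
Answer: $- \frac{5935}{28} \approx -211.96$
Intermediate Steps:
$w{\left(K \right)} = \frac{1}{-1 + K}$
$Q = -684$ ($Q = -264 - 420 = -684$)
$k = -688$ ($k = -4 - 684 = -688$)
$N = 476$ ($N = \left(-34\right) \left(-14\right) = 476$)
$\left(N + w{\left(29 \right)}\right) + k = \left(476 + \frac{1}{-1 + 29}\right) - 688 = \left(476 + \frac{1}{28}\right) - 688 = \frac{13329}{28} - 688 = - \frac{5935}{28}$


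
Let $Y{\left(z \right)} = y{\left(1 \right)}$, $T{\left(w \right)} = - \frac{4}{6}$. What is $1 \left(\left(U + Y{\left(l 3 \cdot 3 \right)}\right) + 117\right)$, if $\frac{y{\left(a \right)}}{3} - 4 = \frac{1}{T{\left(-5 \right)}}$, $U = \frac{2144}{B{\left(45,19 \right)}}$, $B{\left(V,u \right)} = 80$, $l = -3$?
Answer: $\frac{1513}{10} \approx 151.3$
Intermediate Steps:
$T{\left(w \right)} = - \frac{2}{3}$ ($T{\left(w \right)} = \left(-4\right) \frac{1}{6} = - \frac{2}{3}$)
$U = \frac{134}{5}$ ($U = \frac{2144}{80} = 2144 \cdot \frac{1}{80} = \frac{134}{5} \approx 26.8$)
$y{\left(a \right)} = \frac{15}{2}$ ($y{\left(a \right)} = 12 + \frac{3}{- \frac{2}{3}} = 12 + 3 \left(- \frac{3}{2}\right) = 12 - \frac{9}{2} = \frac{15}{2}$)
$Y{\left(z \right)} = \frac{15}{2}$
$1 \left(\left(U + Y{\left(l 3 \cdot 3 \right)}\right) + 117\right) = 1 \left(\left(\frac{134}{5} + \frac{15}{2}\right) + 117\right) = 1 \left(\frac{343}{10} + 117\right) = 1 \cdot \frac{1513}{10} = \frac{1513}{10}$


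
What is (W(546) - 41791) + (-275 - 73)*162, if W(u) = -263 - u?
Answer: -98976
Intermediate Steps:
(W(546) - 41791) + (-275 - 73)*162 = ((-263 - 1*546) - 41791) + (-275 - 73)*162 = ((-263 - 546) - 41791) - 348*162 = (-809 - 41791) - 56376 = -42600 - 56376 = -98976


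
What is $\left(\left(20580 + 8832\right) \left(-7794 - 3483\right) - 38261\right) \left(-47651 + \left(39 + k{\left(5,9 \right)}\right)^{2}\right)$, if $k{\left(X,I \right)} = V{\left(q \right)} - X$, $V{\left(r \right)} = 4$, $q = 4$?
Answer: $15327665208695$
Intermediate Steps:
$k{\left(X,I \right)} = 4 - X$
$\left(\left(20580 + 8832\right) \left(-7794 - 3483\right) - 38261\right) \left(-47651 + \left(39 + k{\left(5,9 \right)}\right)^{2}\right) = \left(\left(20580 + 8832\right) \left(-7794 - 3483\right) - 38261\right) \left(-47651 + \left(39 + \left(4 - 5\right)\right)^{2}\right) = \left(29412 \left(-11277\right) - 38261\right) \left(-47651 + \left(39 + \left(4 - 5\right)\right)^{2}\right) = \left(-331679124 - 38261\right) \left(-47651 + \left(39 - 1\right)^{2}\right) = - 331717385 \left(-47651 + 38^{2}\right) = - 331717385 \left(-47651 + 1444\right) = \left(-331717385\right) \left(-46207\right) = 15327665208695$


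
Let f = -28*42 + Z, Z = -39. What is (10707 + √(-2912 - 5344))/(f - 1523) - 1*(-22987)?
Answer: 62927699/2738 - 4*I*√129/1369 ≈ 22983.0 - 0.033186*I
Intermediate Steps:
f = -1215 (f = -28*42 - 39 = -1176 - 39 = -1215)
(10707 + √(-2912 - 5344))/(f - 1523) - 1*(-22987) = (10707 + √(-2912 - 5344))/(-1215 - 1523) - 1*(-22987) = (10707 + √(-8256))/(-2738) + 22987 = (10707 + 8*I*√129)*(-1/2738) + 22987 = (-10707/2738 - 4*I*√129/1369) + 22987 = 62927699/2738 - 4*I*√129/1369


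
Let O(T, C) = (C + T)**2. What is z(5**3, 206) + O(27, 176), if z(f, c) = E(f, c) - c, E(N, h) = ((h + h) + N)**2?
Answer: 329372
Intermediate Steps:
E(N, h) = (N + 2*h)**2 (E(N, h) = (2*h + N)**2 = (N + 2*h)**2)
z(f, c) = (f + 2*c)**2 - c
z(5**3, 206) + O(27, 176) = ((5**3 + 2*206)**2 - 1*206) + (176 + 27)**2 = ((125 + 412)**2 - 206) + 203**2 = (537**2 - 206) + 41209 = (288369 - 206) + 41209 = 288163 + 41209 = 329372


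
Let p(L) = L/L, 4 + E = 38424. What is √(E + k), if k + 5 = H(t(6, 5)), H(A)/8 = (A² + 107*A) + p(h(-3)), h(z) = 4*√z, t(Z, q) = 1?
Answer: √39287 ≈ 198.21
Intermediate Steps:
E = 38420 (E = -4 + 38424 = 38420)
p(L) = 1
H(A) = 8 + 8*A² + 856*A (H(A) = 8*((A² + 107*A) + 1) = 8*(1 + A² + 107*A) = 8 + 8*A² + 856*A)
k = 867 (k = -5 + (8 + 8*1² + 856*1) = -5 + (8 + 8*1 + 856) = -5 + (8 + 8 + 856) = -5 + 872 = 867)
√(E + k) = √(38420 + 867) = √39287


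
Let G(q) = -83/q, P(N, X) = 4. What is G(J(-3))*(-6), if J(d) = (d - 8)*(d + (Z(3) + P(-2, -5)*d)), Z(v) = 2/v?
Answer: 1494/473 ≈ 3.1586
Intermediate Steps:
J(d) = (-8 + d)*(⅔ + 5*d) (J(d) = (d - 8)*(d + (2/3 + 4*d)) = (-8 + d)*(d + (2*(⅓) + 4*d)) = (-8 + d)*(d + (⅔ + 4*d)) = (-8 + d)*(⅔ + 5*d))
G(J(-3))*(-6) = -83/(-16/3 + 5*(-3)² - 118/3*(-3))*(-6) = -83/(-16/3 + 5*9 + 118)*(-6) = -83/(-16/3 + 45 + 118)*(-6) = -83/473/3*(-6) = -83*3/473*(-6) = -249/473*(-6) = 1494/473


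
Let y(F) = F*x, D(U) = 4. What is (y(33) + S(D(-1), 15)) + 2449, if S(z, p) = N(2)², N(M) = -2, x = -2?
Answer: 2387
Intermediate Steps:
y(F) = -2*F (y(F) = F*(-2) = -2*F)
S(z, p) = 4 (S(z, p) = (-2)² = 4)
(y(33) + S(D(-1), 15)) + 2449 = (-2*33 + 4) + 2449 = (-66 + 4) + 2449 = -62 + 2449 = 2387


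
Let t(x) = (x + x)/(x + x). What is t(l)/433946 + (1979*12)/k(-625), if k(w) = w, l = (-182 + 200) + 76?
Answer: -10305348983/271216250 ≈ -37.997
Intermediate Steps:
l = 94 (l = 18 + 76 = 94)
t(x) = 1 (t(x) = (2*x)/((2*x)) = (2*x)*(1/(2*x)) = 1)
t(l)/433946 + (1979*12)/k(-625) = 1/433946 + (1979*12)/(-625) = 1*(1/433946) + 23748*(-1/625) = 1/433946 - 23748/625 = -10305348983/271216250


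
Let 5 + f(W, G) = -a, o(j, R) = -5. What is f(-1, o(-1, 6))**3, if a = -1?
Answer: -64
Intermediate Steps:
f(W, G) = -4 (f(W, G) = -5 - 1*(-1) = -5 + 1 = -4)
f(-1, o(-1, 6))**3 = (-4)**3 = -64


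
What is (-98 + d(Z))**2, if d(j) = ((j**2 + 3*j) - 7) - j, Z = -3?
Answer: 10404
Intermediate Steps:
d(j) = -7 + j**2 + 2*j (d(j) = (-7 + j**2 + 3*j) - j = -7 + j**2 + 2*j)
(-98 + d(Z))**2 = (-98 + (-7 + (-3)**2 + 2*(-3)))**2 = (-98 + (-7 + 9 - 6))**2 = (-98 - 4)**2 = (-102)**2 = 10404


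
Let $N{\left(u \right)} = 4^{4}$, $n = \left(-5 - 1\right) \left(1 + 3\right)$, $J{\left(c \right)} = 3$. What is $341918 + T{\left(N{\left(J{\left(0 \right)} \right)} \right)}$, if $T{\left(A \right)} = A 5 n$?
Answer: $311198$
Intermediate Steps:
$n = -24$ ($n = \left(-6\right) 4 = -24$)
$N{\left(u \right)} = 256$
$T{\left(A \right)} = - 120 A$ ($T{\left(A \right)} = A 5 \left(-24\right) = 5 A \left(-24\right) = - 120 A$)
$341918 + T{\left(N{\left(J{\left(0 \right)} \right)} \right)} = 341918 - 30720 = 311198$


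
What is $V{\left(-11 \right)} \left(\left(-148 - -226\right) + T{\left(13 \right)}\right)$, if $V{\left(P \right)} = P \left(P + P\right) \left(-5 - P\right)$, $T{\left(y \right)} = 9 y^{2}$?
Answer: $2321748$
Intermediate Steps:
$V{\left(P \right)} = 2 P^{2} \left(-5 - P\right)$ ($V{\left(P \right)} = P 2 P \left(-5 - P\right) = 2 P^{2} \left(-5 - P\right)$)
$V{\left(-11 \right)} \left(\left(-148 - -226\right) + T{\left(13 \right)}\right) = 2 \left(-11\right)^{2} \left(-5 - -11\right) \left(\left(-148 - -226\right) + 9 \cdot 13^{2}\right) = 2 \cdot 121 \left(-5 + 11\right) \left(\left(-148 + 226\right) + 9 \cdot 169\right) = 2 \cdot 121 \cdot 6 \left(78 + 1521\right) = 1452 \cdot 1599 = 2321748$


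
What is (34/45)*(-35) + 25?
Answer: -13/9 ≈ -1.4444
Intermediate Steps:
(34/45)*(-35) + 25 = -238/9 + 25 = -13/9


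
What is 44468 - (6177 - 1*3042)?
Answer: 41333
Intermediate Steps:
44468 - (6177 - 1*3042) = 44468 - (6177 - 3042) = 44468 - 1*3135 = 44468 - 3135 = 41333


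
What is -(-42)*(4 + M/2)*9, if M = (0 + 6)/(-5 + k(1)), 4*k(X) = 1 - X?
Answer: 6426/5 ≈ 1285.2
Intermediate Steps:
k(X) = ¼ - X/4 (k(X) = (1 - X)/4 = ¼ - X/4)
M = -6/5 (M = (0 + 6)/(-5 + (¼ - ¼*1)) = 6/(-5 + (¼ - ¼)) = 6/(-5 + 0) = 6/(-5) = 6*(-⅕) = -6/5 ≈ -1.2000)
-(-42)*(4 + M/2)*9 = -(-42)*(4 - 6/5/2)*9 = -(-42)*(4 - 6/5*½)*9 = -(-42)*(4 - ⅗)*9 = -(-42)*17/5*9 = -21*(-34/5)*9 = (714/5)*9 = 6426/5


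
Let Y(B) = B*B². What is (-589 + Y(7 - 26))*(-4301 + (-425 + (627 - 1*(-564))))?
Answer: 26328680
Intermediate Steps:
Y(B) = B³
(-589 + Y(7 - 26))*(-4301 + (-425 + (627 - 1*(-564)))) = (-589 + (7 - 26)³)*(-4301 + (-425 + (627 - 1*(-564)))) = (-589 + (-19)³)*(-4301 + (-425 + (627 + 564))) = (-589 - 6859)*(-4301 + (-425 + 1191)) = -7448*(-4301 + 766) = -7448*(-3535) = 26328680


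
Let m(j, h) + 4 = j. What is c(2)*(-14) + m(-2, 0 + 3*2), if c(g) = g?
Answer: -34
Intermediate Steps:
m(j, h) = -4 + j
c(2)*(-14) + m(-2, 0 + 3*2) = 2*(-14) + (-4 - 2) = -28 - 6 = -34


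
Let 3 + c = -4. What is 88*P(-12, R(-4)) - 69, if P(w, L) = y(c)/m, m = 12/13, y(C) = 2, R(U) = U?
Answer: 365/3 ≈ 121.67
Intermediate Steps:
c = -7 (c = -3 - 4 = -7)
m = 12/13 (m = 12*(1/13) = 12/13 ≈ 0.92308)
P(w, L) = 13/6 (P(w, L) = 2/(12/13) = 2*(13/12) = 13/6)
88*P(-12, R(-4)) - 69 = 88*(13/6) - 69 = 572/3 - 69 = 365/3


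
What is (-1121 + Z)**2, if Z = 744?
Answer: 142129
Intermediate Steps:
(-1121 + Z)**2 = (-1121 + 744)**2 = (-377)**2 = 142129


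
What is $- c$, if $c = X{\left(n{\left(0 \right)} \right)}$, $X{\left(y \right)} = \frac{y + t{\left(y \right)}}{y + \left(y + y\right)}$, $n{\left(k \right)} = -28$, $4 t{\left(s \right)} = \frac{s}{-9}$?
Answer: $- \frac{35}{108} \approx -0.32407$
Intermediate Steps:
$t{\left(s \right)} = - \frac{s}{36}$ ($t{\left(s \right)} = \frac{s \frac{1}{-9}}{4} = \frac{s \left(- \frac{1}{9}\right)}{4} = \frac{\left(- \frac{1}{9}\right) s}{4} = - \frac{s}{36}$)
$X{\left(y \right)} = \frac{35}{108}$ ($X{\left(y \right)} = \frac{y - \frac{y}{36}}{y + \left(y + y\right)} = \frac{\frac{35}{36} y}{y + 2 y} = \frac{\frac{35}{36} y}{3 y} = \frac{35 y}{36} \frac{1}{3 y} = \frac{35}{108}$)
$c = \frac{35}{108} \approx 0.32407$
$- c = \left(-1\right) \frac{35}{108} = - \frac{35}{108}$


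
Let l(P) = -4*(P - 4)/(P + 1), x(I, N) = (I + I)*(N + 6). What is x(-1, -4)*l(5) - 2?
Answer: ⅔ ≈ 0.66667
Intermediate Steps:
x(I, N) = 2*I*(6 + N) (x(I, N) = (2*I)*(6 + N) = 2*I*(6 + N))
l(P) = -4*(-4 + P)/(1 + P)
x(-1, -4)*l(5) - 2 = (2*(-1)*(6 - 4))*(4*(4 - 1*5)/(1 + 5)) - 2 = (2*(-1)*2)*(4*(4 - 5)/6) - 2 = -16*(-1)/6 - 2 = -4*(-⅔) - 2 = 8/3 - 2 = ⅔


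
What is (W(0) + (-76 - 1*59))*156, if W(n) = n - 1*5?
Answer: -21840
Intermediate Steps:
W(n) = -5 + n (W(n) = n - 5 = -5 + n)
(W(0) + (-76 - 1*59))*156 = ((-5 + 0) + (-76 - 1*59))*156 = (-5 + (-76 - 59))*156 = (-5 - 135)*156 = -140*156 = -21840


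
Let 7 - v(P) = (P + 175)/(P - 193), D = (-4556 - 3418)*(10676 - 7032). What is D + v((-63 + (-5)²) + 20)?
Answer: -6131079382/211 ≈ -2.9057e+7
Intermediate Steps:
D = -29057256 (D = -7974*3644 = -29057256)
v(P) = 7 - (175 + P)/(-193 + P) (v(P) = 7 - (P + 175)/(P - 193) = 7 - (175 + P)/(-193 + P))
D + v((-63 + (-5)²) + 20) = -29057256 + 2*(-763 + 3*((-63 + (-5)²) + 20))/(-193 + ((-63 + (-5)²) + 20)) = -29057256 + 2*(-763 + 3*((-63 + 25) + 20))/(-193 + ((-63 + 25) + 20)) = -29057256 + 2*(-763 + 3*(-38 + 20))/(-193 + (-38 + 20)) = -29057256 + 2*(-763 + 3*(-18))/(-193 - 18) = -29057256 + 2*(-763 - 54)/(-211) = -29057256 + 2*(-1/211)*(-817) = -29057256 + 1634/211 = -6131079382/211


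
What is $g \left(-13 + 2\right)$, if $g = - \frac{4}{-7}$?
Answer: $- \frac{44}{7} \approx -6.2857$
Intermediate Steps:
$g = \frac{4}{7}$ ($g = \left(-4\right) \left(- \frac{1}{7}\right) = \frac{4}{7} \approx 0.57143$)
$g \left(-13 + 2\right) = \frac{4 \left(-13 + 2\right)}{7} = \frac{4}{7} \left(-11\right) = - \frac{44}{7}$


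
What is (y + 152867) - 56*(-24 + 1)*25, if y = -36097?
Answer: 148970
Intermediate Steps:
(y + 152867) - 56*(-24 + 1)*25 = (-36097 + 152867) - 56*(-24 + 1)*25 = 116770 - (-1288)*25 = 116770 - 56*(-575) = 116770 + 32200 = 148970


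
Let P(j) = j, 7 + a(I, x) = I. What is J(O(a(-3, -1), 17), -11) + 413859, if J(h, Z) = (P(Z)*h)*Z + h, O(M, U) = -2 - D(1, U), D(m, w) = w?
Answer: 411541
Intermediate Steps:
a(I, x) = -7 + I
O(M, U) = -2 - U
J(h, Z) = h + h*Z**2 (J(h, Z) = (Z*h)*Z + h = h*Z**2 + h = h + h*Z**2)
J(O(a(-3, -1), 17), -11) + 413859 = (-2 - 1*17)*(1 + (-11)**2) + 413859 = (-2 - 17)*(1 + 121) + 413859 = -19*122 + 413859 = -2318 + 413859 = 411541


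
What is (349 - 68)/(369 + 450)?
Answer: 281/819 ≈ 0.34310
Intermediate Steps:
(349 - 68)/(369 + 450) = 281/819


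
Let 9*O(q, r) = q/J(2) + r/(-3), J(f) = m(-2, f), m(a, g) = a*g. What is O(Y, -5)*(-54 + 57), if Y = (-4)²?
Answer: -7/9 ≈ -0.77778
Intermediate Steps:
Y = 16
J(f) = -2*f
O(q, r) = -r/27 - q/36 (O(q, r) = (q/((-2*2)) + r/(-3))/9 = (q/(-4) + r*(-⅓))/9 = (q*(-¼) - r/3)/9 = (-q/4 - r/3)/9 = (-r/3 - q/4)/9 = -r/27 - q/36)
O(Y, -5)*(-54 + 57) = (-1/27*(-5) - 1/36*16)*(-54 + 57) = (5/27 - 4/9)*3 = -7/27*3 = -7/9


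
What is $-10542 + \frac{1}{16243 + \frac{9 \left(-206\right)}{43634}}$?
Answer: $- \frac{3735795969551}{354372604} \approx -10542.0$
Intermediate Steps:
$-10542 + \frac{1}{16243 + \frac{9 \left(-206\right)}{43634}} = -10542 + \frac{1}{16243 - \frac{927}{21817}} = -10542 + \frac{1}{\frac{354372604}{21817}} = -10542 + \frac{21817}{354372604} = - \frac{3735795969551}{354372604}$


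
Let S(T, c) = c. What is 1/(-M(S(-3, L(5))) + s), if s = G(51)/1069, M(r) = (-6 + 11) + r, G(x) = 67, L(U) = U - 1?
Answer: -1069/9554 ≈ -0.11189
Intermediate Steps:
L(U) = -1 + U
M(r) = 5 + r
s = 67/1069 ≈ 0.062675
1/(-M(S(-3, L(5))) + s) = 1/(-(5 + (-1 + 5)) + 67/1069) = 1/(-(5 + 4) + 67/1069) = 1/(-1*9 + 67/1069) = 1/(-9 + 67/1069) = 1/(-9554/1069) = -1069/9554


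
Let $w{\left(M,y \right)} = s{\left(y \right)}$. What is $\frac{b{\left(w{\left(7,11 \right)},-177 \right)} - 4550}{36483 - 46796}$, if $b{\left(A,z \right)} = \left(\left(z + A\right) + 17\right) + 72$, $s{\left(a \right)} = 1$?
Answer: $\frac{4637}{10313} \approx 0.44963$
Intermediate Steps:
$w{\left(M,y \right)} = 1$
$b{\left(A,z \right)} = 89 + A + z$ ($b{\left(A,z \right)} = \left(\left(A + z\right) + 17\right) + 72 = \left(17 + A + z\right) + 72 = 89 + A + z$)
$\frac{b{\left(w{\left(7,11 \right)},-177 \right)} - 4550}{36483 - 46796} = \frac{\left(89 + 1 - 177\right) - 4550}{36483 - 46796} = \frac{-87 - 4550}{-10313} = \left(-4637\right) \left(- \frac{1}{10313}\right) = \frac{4637}{10313}$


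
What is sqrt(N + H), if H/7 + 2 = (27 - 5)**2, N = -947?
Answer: sqrt(2427) ≈ 49.265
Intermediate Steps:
H = 3374 (H = -14 + 7*(27 - 5)**2 = -14 + 7*22**2 = -14 + 7*484 = -14 + 3388 = 3374)
sqrt(N + H) = sqrt(-947 + 3374) = sqrt(2427)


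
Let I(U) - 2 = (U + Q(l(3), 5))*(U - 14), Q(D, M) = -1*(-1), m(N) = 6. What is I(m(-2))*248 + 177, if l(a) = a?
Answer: -13215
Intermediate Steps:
Q(D, M) = 1
I(U) = 2 + (1 + U)*(-14 + U) (I(U) = 2 + (U + 1)*(U - 14) = 2 + (1 + U)*(-14 + U))
I(m(-2))*248 + 177 = (-12 + 6² - 13*6)*248 + 177 = (-12 + 36 - 78)*248 + 177 = -54*248 + 177 = -13392 + 177 = -13215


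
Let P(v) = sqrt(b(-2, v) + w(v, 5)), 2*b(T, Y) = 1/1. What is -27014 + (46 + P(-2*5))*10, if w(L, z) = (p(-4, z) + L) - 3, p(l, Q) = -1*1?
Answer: -26554 + 15*I*sqrt(6) ≈ -26554.0 + 36.742*I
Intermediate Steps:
b(T, Y) = 1/2 (b(T, Y) = (1/2)/1 = (1/2)*1 = 1/2)
p(l, Q) = -1
w(L, z) = -4 + L (w(L, z) = (-1 + L) - 3 = -4 + L)
P(v) = sqrt(-7/2 + v) (P(v) = sqrt(1/2 + (-4 + v)) = sqrt(-7/2 + v))
-27014 + (46 + P(-2*5))*10 = -27014 + (46 + sqrt(-14 + 4*(-2*5))/2)*10 = -27014 + (46 + sqrt(-14 + 4*(-10))/2)*10 = -27014 + (46 + sqrt(-14 - 40)/2)*10 = -27014 + (46 + sqrt(-54)/2)*10 = -27014 + (46 + (3*I*sqrt(6))/2)*10 = -27014 + (46 + 3*I*sqrt(6)/2)*10 = -27014 + (460 + 15*I*sqrt(6)) = -26554 + 15*I*sqrt(6)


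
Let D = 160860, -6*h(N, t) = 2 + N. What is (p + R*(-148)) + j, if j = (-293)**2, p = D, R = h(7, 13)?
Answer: 246931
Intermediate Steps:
h(N, t) = -1/3 - N/6 (h(N, t) = -(2 + N)/6 = -1/3 - N/6)
R = -3/2 (R = -1/3 - 1/6*7 = -1/3 - 7/6 = -3/2 ≈ -1.5000)
p = 160860
j = 85849
(p + R*(-148)) + j = (160860 - 3/2*(-148)) + 85849 = (160860 + 222) + 85849 = 161082 + 85849 = 246931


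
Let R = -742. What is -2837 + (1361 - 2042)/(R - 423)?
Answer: -3304424/1165 ≈ -2836.4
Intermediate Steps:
-2837 + (1361 - 2042)/(R - 423) = -2837 + (1361 - 2042)/(-742 - 423) = -2837 - 681/(-1165) = -2837 - 681*(-1/1165) = -2837 + 681/1165 = -3304424/1165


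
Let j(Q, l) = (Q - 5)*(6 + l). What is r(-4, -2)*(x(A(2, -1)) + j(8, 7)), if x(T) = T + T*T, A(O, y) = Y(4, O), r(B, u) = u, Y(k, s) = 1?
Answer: -82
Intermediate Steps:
j(Q, l) = (-5 + Q)*(6 + l)
A(O, y) = 1
x(T) = T + T**2
r(-4, -2)*(x(A(2, -1)) + j(8, 7)) = -2*(1*(1 + 1) + (-30 - 5*7 + 6*8 + 8*7)) = -2*(1*2 + (-30 - 35 + 48 + 56)) = -2*(2 + 39) = -2*41 = -82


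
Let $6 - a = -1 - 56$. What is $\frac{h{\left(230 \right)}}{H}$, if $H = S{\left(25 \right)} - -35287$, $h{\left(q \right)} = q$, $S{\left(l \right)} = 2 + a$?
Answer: $\frac{115}{17676} \approx 0.006506$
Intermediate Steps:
$a = 63$ ($a = 6 - \left(-1 - 56\right) = 6 - -57 = 6 + 57 = 63$)
$S{\left(l \right)} = 65$ ($S{\left(l \right)} = 2 + 63 = 65$)
$H = 35352$ ($H = 65 - -35287 = 65 + 35287 = 35352$)
$\frac{h{\left(230 \right)}}{H} = \frac{230}{35352} = 230 \cdot \frac{1}{35352} = \frac{115}{17676}$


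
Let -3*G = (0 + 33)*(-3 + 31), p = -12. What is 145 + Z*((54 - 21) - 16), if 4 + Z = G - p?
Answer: -4955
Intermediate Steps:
G = -308 (G = -(0 + 33)*(-3 + 31)/3 = -11*28 = -⅓*924 = -308)
Z = -300 (Z = -4 + (-308 - 1*(-12)) = -4 + (-308 + 12) = -4 - 296 = -300)
145 + Z*((54 - 21) - 16) = 145 - 300*((54 - 21) - 16) = 145 - 300*(33 - 16) = 145 - 300*17 = 145 - 5100 = -4955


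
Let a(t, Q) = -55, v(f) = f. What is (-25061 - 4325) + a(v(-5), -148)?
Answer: -29441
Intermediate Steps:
(-25061 - 4325) + a(v(-5), -148) = (-25061 - 4325) - 55 = -29386 - 55 = -29441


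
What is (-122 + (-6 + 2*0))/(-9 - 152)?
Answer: 128/161 ≈ 0.79503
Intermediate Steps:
(-122 + (-6 + 2*0))/(-9 - 152) = (-122 + (-6 + 0))/(-161) = -(-122 - 6)/161 = -1/161*(-128) = 128/161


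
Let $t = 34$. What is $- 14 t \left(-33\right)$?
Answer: $15708$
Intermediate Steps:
$- 14 t \left(-33\right) = \left(-14\right) 34 \left(-33\right) = \left(-476\right) \left(-33\right) = 15708$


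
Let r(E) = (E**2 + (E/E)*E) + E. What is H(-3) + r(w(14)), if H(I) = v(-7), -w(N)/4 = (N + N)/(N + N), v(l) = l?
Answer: 1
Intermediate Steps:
w(N) = -4 (w(N) = -4*(N + N)/(N + N) = -4*2*N/(2*N) = -4*2*N*1/(2*N) = -4*1 = -4)
H(I) = -7
r(E) = E**2 + 2*E (r(E) = (E**2 + 1*E) + E = (E**2 + E) + E = (E + E**2) + E = E**2 + 2*E)
H(-3) + r(w(14)) = -7 - 4*(2 - 4) = -7 - 4*(-2) = -7 + 8 = 1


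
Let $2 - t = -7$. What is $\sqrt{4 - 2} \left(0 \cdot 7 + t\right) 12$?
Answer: $108 \sqrt{2} \approx 152.74$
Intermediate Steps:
$t = 9$ ($t = 2 - -7 = 2 + 7 = 9$)
$\sqrt{4 - 2} \left(0 \cdot 7 + t\right) 12 = \sqrt{4 - 2} \left(0 \cdot 7 + 9\right) 12 = \sqrt{2} \left(0 + 9\right) 12 = \sqrt{2} \cdot 9 \cdot 12 = \sqrt{2} \cdot 108 = 108 \sqrt{2}$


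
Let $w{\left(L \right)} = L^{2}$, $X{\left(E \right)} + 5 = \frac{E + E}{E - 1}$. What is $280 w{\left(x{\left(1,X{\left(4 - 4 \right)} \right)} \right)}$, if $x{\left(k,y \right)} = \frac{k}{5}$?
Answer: $\frac{56}{5} \approx 11.2$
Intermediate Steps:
$X{\left(E \right)} = -5 + \frac{2 E}{-1 + E}$ ($X{\left(E \right)} = -5 + \frac{E + E}{E - 1} = -5 + \frac{2 E}{-1 + E}$)
$x{\left(k,y \right)} = \frac{k}{5}$ ($x{\left(k,y \right)} = k \frac{1}{5} = \frac{k}{5}$)
$280 w{\left(x{\left(1,X{\left(4 - 4 \right)} \right)} \right)} = 280 \left(\frac{1}{5} \cdot 1\right)^{2} = \frac{280}{25} = 280 \cdot \frac{1}{25} = \frac{56}{5}$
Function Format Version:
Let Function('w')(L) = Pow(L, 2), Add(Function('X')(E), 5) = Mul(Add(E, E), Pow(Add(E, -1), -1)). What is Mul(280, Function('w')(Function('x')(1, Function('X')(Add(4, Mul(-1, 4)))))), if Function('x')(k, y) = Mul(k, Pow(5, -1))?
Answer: Rational(56, 5) ≈ 11.200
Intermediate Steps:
Function('X')(E) = Add(-5, Mul(2, E, Pow(Add(-1, E), -1))) (Function('X')(E) = Add(-5, Mul(Add(E, E), Pow(Add(E, -1), -1))) = Add(-5, Mul(Mul(2, E), Pow(Add(-1, E), -1))) = Add(-5, Mul(2, E, Pow(Add(-1, E), -1))))
Function('x')(k, y) = Mul(Rational(1, 5), k) (Function('x')(k, y) = Mul(k, Rational(1, 5)) = Mul(Rational(1, 5), k))
Mul(280, Function('w')(Function('x')(1, Function('X')(Add(4, Mul(-1, 4)))))) = Mul(280, Pow(Mul(Rational(1, 5), 1), 2)) = Mul(280, Pow(Rational(1, 5), 2)) = Mul(280, Rational(1, 25)) = Rational(56, 5)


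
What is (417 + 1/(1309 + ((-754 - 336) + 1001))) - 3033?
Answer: -3191519/1220 ≈ -2616.0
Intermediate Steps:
(417 + 1/(1309 + ((-754 - 336) + 1001))) - 3033 = (417 + 1/(1309 + (-1090 + 1001))) - 3033 = (417 + 1/(1309 - 89)) - 3033 = (417 + 1/1220) - 3033 = 508741/1220 - 3033 = -3191519/1220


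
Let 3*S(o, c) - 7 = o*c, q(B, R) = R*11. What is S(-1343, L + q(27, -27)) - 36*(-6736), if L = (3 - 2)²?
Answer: 1125023/3 ≈ 3.7501e+5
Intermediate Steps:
q(B, R) = 11*R
L = 1 (L = 1² = 1)
S(o, c) = 7/3 + c*o/3 (S(o, c) = 7/3 + (o*c)/3 = 7/3 + (c*o)/3 = 7/3 + c*o/3)
S(-1343, L + q(27, -27)) - 36*(-6736) = (7/3 + (⅓)*(1 + 11*(-27))*(-1343)) - 36*(-6736) = (7/3 + (⅓)*(1 - 297)*(-1343)) - 1*(-242496) = (7/3 + (⅓)*(-296)*(-1343)) + 242496 = (7/3 + 397528/3) + 242496 = 397535/3 + 242496 = 1125023/3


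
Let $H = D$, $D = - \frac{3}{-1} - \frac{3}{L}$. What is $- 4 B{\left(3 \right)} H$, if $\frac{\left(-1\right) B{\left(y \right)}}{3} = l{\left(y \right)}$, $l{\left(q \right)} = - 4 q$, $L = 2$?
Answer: $-216$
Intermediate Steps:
$B{\left(y \right)} = 12 y$ ($B{\left(y \right)} = - 3 \left(- 4 y\right) = 12 y$)
$D = \frac{3}{2}$ ($D = - \frac{3}{-1} - \frac{3}{2} = \left(-3\right) \left(-1\right) - \frac{3}{2} = 3 - \frac{3}{2} = \frac{3}{2} \approx 1.5$)
$H = \frac{3}{2} \approx 1.5$
$- 4 B{\left(3 \right)} H = - 4 \cdot 12 \cdot 3 \cdot \frac{3}{2} = \left(-4\right) 36 \cdot \frac{3}{2} = \left(-144\right) \frac{3}{2} = -216$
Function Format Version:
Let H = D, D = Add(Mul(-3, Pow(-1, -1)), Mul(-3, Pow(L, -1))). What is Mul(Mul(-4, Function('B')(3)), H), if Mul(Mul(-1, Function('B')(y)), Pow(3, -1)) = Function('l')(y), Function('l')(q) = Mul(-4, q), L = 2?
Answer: -216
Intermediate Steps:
Function('B')(y) = Mul(12, y) (Function('B')(y) = Mul(-3, Mul(-4, y)) = Mul(12, y))
D = Rational(3, 2) (D = Add(Mul(-3, Pow(-1, -1)), Mul(-3, Pow(2, -1))) = Add(Mul(-3, -1), Mul(-3, Rational(1, 2))) = Add(3, Rational(-3, 2)) = Rational(3, 2) ≈ 1.5000)
H = Rational(3, 2) ≈ 1.5000
Mul(Mul(-4, Function('B')(3)), H) = Mul(Mul(-4, Mul(12, 3)), Rational(3, 2)) = Mul(Mul(-4, 36), Rational(3, 2)) = Mul(-144, Rational(3, 2)) = -216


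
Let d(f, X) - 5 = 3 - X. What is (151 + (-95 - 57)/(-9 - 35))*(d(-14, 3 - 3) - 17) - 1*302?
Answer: -18613/11 ≈ -1692.1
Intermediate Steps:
d(f, X) = 8 - X (d(f, X) = 5 + (3 - X) = 8 - X)
(151 + (-95 - 57)/(-9 - 35))*(d(-14, 3 - 3) - 17) - 1*302 = (151 + (-95 - 57)/(-9 - 35))*((8 - (3 - 3)) - 17) - 1*302 = (151 - 152/(-44))*((8 - 1*0) - 17) - 302 = (151 - 152*(-1/44))*((8 + 0) - 17) - 302 = (151 + 38/11)*(8 - 17) - 302 = (1699/11)*(-9) - 302 = -15291/11 - 302 = -18613/11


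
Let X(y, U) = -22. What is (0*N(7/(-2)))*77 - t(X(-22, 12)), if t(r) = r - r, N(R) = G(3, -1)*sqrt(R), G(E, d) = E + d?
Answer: 0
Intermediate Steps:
N(R) = 2*sqrt(R) (N(R) = (3 - 1)*sqrt(R) = 2*sqrt(R))
t(r) = 0
(0*N(7/(-2)))*77 - t(X(-22, 12)) = (0*(2*sqrt(7/(-2))))*77 - 1*0 = (0*(2*sqrt(7*(-1/2))))*77 + 0 = (0*(2*sqrt(-7/2)))*77 + 0 = (0*(2*(I*sqrt(14)/2)))*77 + 0 = (0*(I*sqrt(14)))*77 + 0 = 0*77 + 0 = 0 + 0 = 0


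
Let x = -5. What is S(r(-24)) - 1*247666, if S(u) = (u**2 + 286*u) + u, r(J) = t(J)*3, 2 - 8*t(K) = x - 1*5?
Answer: -985417/4 ≈ -2.4635e+5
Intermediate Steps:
t(K) = 3/2 (t(K) = 1/4 - (-5 - 1*5)/8 = 1/4 - (-5 - 5)/8 = 1/4 - 1/8*(-10) = 1/4 + 5/4 = 3/2)
r(J) = 9/2 (r(J) = (3/2)*3 = 9/2)
S(u) = u**2 + 287*u
S(r(-24)) - 1*247666 = 9*(287 + 9/2)/2 - 1*247666 = (9/2)*(583/2) - 247666 = 5247/4 - 247666 = -985417/4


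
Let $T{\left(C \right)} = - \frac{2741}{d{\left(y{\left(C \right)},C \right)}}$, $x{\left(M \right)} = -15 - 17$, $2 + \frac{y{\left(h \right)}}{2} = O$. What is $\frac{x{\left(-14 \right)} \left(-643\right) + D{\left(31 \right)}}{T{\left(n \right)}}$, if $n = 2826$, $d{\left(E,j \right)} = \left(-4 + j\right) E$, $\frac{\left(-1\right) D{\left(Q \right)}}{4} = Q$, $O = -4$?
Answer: $\frac{692586528}{2741} \approx 2.5268 \cdot 10^{5}$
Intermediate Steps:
$D{\left(Q \right)} = - 4 Q$
$y{\left(h \right)} = -12$ ($y{\left(h \right)} = -4 + 2 \left(-4\right) = -4 - 8 = -12$)
$x{\left(M \right)} = -32$ ($x{\left(M \right)} = -15 - 17 = -32$)
$d{\left(E,j \right)} = E \left(-4 + j\right)$
$T{\left(C \right)} = - \frac{2741}{48 - 12 C}$ ($T{\left(C \right)} = - \frac{2741}{\left(-12\right) \left(-4 + C\right)} = - \frac{2741}{48 - 12 C}$)
$\frac{x{\left(-14 \right)} \left(-643\right) + D{\left(31 \right)}}{T{\left(n \right)}} = \frac{\left(-32\right) \left(-643\right) - 124}{\frac{2741}{12} \frac{1}{-4 + 2826}} = \frac{20576 - 124}{\frac{2741}{12} \cdot \frac{1}{2822}} = \frac{20452}{\frac{2741}{12} \cdot \frac{1}{2822}} = \frac{20452}{\frac{2741}{33864}} = 20452 \cdot \frac{33864}{2741} = \frac{692586528}{2741}$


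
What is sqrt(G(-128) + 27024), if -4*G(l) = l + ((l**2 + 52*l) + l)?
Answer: 4*sqrt(1541) ≈ 157.02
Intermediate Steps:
G(l) = -27*l/2 - l**2/4 (G(l) = -(l + ((l**2 + 52*l) + l))/4 = -(l + (l**2 + 53*l))/4 = -(l**2 + 54*l)/4 = -27*l/2 - l**2/4)
sqrt(G(-128) + 27024) = sqrt(-1/4*(-128)*(54 - 128) + 27024) = sqrt(-1/4*(-128)*(-74) + 27024) = sqrt(-2368 + 27024) = sqrt(24656) = 4*sqrt(1541)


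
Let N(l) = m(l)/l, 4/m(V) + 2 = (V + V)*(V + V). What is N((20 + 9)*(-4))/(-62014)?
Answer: 1/96793807732 ≈ 1.0331e-11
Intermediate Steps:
m(V) = 4/(-2 + 4*V²) (m(V) = 4/(-2 + (V + V)*(V + V)) = 4/(-2 + (2*V)*(2*V)) = 4/(-2 + 4*V²))
N(l) = 2/(l*(-1 + 2*l²)) (N(l) = (2/(-1 + 2*l²))/l = 2/(l*(-1 + 2*l²)))
N((20 + 9)*(-4))/(-62014) = (2/(-(20 + 9)*(-4) + 2*((20 + 9)*(-4))³))/(-62014) = (2/(-29*(-4) + 2*(29*(-4))³))*(-1/62014) = (2/(-1*(-116) + 2*(-116)³))*(-1/62014) = (2/(116 + 2*(-1560896)))*(-1/62014) = (2/(116 - 3121792))*(-1/62014) = (2/(-3121676))*(-1/62014) = (2*(-1/3121676))*(-1/62014) = -1/1560838*(-1/62014) = 1/96793807732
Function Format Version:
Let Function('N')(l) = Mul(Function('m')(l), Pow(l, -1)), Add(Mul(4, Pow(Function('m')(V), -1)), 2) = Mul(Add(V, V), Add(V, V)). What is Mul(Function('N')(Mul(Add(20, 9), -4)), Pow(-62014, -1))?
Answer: Rational(1, 96793807732) ≈ 1.0331e-11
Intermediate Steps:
Function('m')(V) = Mul(4, Pow(Add(-2, Mul(4, Pow(V, 2))), -1)) (Function('m')(V) = Mul(4, Pow(Add(-2, Mul(Add(V, V), Add(V, V))), -1)) = Mul(4, Pow(Add(-2, Mul(Mul(2, V), Mul(2, V))), -1)) = Mul(4, Pow(Add(-2, Mul(4, Pow(V, 2))), -1)))
Function('N')(l) = Mul(2, Pow(l, -1), Pow(Add(-1, Mul(2, Pow(l, 2))), -1)) (Function('N')(l) = Mul(Mul(2, Pow(Add(-1, Mul(2, Pow(l, 2))), -1)), Pow(l, -1)) = Mul(2, Pow(l, -1), Pow(Add(-1, Mul(2, Pow(l, 2))), -1)))
Mul(Function('N')(Mul(Add(20, 9), -4)), Pow(-62014, -1)) = Mul(Mul(2, Pow(Add(Mul(-1, Mul(Add(20, 9), -4)), Mul(2, Pow(Mul(Add(20, 9), -4), 3))), -1)), Pow(-62014, -1)) = Mul(Mul(2, Pow(Add(Mul(-1, Mul(29, -4)), Mul(2, Pow(Mul(29, -4), 3))), -1)), Rational(-1, 62014)) = Mul(Mul(2, Pow(Add(Mul(-1, -116), Mul(2, Pow(-116, 3))), -1)), Rational(-1, 62014)) = Mul(Mul(2, Pow(Add(116, Mul(2, -1560896)), -1)), Rational(-1, 62014)) = Mul(Mul(2, Pow(Add(116, -3121792), -1)), Rational(-1, 62014)) = Mul(Mul(2, Pow(-3121676, -1)), Rational(-1, 62014)) = Mul(Mul(2, Rational(-1, 3121676)), Rational(-1, 62014)) = Mul(Rational(-1, 1560838), Rational(-1, 62014)) = Rational(1, 96793807732)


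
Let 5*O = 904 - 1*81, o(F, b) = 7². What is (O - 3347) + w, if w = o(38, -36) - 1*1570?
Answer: -23517/5 ≈ -4703.4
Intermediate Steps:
o(F, b) = 49
O = 823/5 (O = (904 - 1*81)/5 = (904 - 81)/5 = (⅕)*823 = 823/5 ≈ 164.60)
w = -1521 (w = 49 - 1*1570 = 49 - 1570 = -1521)
(O - 3347) + w = (823/5 - 3347) - 1521 = -15912/5 - 1521 = -23517/5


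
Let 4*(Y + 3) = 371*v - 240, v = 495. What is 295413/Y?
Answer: 393884/61131 ≈ 6.4433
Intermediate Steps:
Y = 183393/4 (Y = -3 + (371*495 - 240)/4 = -3 + (183645 - 240)/4 = -3 + (1/4)*183405 = -3 + 183405/4 = 183393/4 ≈ 45848.)
295413/Y = 295413/(183393/4) = 295413*(4/183393) = 393884/61131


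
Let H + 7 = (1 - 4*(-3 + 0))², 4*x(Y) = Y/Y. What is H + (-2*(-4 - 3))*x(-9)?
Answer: 331/2 ≈ 165.50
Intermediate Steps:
x(Y) = ¼ (x(Y) = (Y/Y)/4 = (¼)*1 = ¼)
H = 162 (H = -7 + (1 - 4*(-3 + 0))² = -7 + (1 - 4*(-3))² = -7 + (1 + 12)² = -7 + 13² = -7 + 169 = 162)
H + (-2*(-4 - 3))*x(-9) = 162 - 2*(-4 - 3)*(¼) = 162 - 2*(-7)*(¼) = 162 + 14*(¼) = 162 + 7/2 = 331/2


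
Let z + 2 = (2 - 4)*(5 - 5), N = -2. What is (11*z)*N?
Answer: 44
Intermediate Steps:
z = -2 (z = -2 + (2 - 4)*(5 - 5) = -2 - 2*0 = -2 + 0 = -2)
(11*z)*N = (11*(-2))*(-2) = -22*(-2) = 44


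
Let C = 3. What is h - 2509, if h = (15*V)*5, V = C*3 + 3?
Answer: -1609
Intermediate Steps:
V = 12 (V = 3*3 + 3 = 9 + 3 = 12)
h = 900 (h = (15*12)*5 = 180*5 = 900)
h - 2509 = 900 - 2509 = -1609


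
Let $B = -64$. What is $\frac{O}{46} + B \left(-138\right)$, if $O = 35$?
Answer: $\frac{406307}{46} \approx 8832.8$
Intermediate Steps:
$\frac{O}{46} + B \left(-138\right) = \frac{35}{46} - -8832 = 35 \cdot \frac{1}{46} + 8832 = \frac{35}{46} + 8832 = \frac{406307}{46}$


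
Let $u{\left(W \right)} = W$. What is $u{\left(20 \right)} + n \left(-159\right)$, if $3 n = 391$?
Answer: $-20703$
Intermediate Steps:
$n = \frac{391}{3}$ ($n = \frac{1}{3} \cdot 391 = \frac{391}{3} \approx 130.33$)
$u{\left(20 \right)} + n \left(-159\right) = 20 + \frac{391}{3} \left(-159\right) = 20 - 20723 = -20703$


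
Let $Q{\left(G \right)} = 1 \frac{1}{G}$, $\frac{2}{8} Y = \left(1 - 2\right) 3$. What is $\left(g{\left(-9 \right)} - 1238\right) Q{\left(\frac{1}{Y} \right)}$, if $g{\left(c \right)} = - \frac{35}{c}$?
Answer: $\frac{44428}{3} \approx 14809.0$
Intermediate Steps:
$Y = -12$ ($Y = 4 \left(1 - 2\right) 3 = 4 \left(\left(-1\right) 3\right) = 4 \left(-3\right) = -12$)
$Q{\left(G \right)} = \frac{1}{G}$
$\left(g{\left(-9 \right)} - 1238\right) Q{\left(\frac{1}{Y} \right)} = \frac{- \frac{35}{-9} - 1238}{\frac{1}{-12}} = \frac{\left(-35\right) \left(- \frac{1}{9}\right) - 1238}{- \frac{1}{12}} = \left(\frac{35}{9} - 1238\right) \left(-12\right) = \left(- \frac{11107}{9}\right) \left(-12\right) = \frac{44428}{3}$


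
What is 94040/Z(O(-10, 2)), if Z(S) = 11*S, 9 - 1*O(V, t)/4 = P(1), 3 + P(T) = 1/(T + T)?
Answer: 47020/253 ≈ 185.85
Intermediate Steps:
P(T) = -3 + 1/(2*T) (P(T) = -3 + 1/(T + T) = -3 + 1/(2*T))
O(V, t) = 46 (O(V, t) = 36 - 4*(-3 + (½)/1) = 36 - 4*(-3 + (½)*1) = 36 - 4*(-3 + ½) = 36 - 4*(-5/2) = 36 + 10 = 46)
94040/Z(O(-10, 2)) = 94040/((11*46)) = 94040/506 = 94040*(1/506) = 47020/253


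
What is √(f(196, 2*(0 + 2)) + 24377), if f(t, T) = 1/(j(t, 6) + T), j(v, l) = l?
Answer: √2437710/10 ≈ 156.13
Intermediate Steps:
f(t, T) = 1/(6 + T)
√(f(196, 2*(0 + 2)) + 24377) = √(1/(6 + 2*(0 + 2)) + 24377) = √(1/(6 + 2*2) + 24377) = √(1/(6 + 4) + 24377) = √(1/10 + 24377) = √(⅒ + 24377) = √(243771/10) = √2437710/10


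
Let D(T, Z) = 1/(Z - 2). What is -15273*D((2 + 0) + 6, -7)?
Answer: 1697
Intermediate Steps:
D(T, Z) = 1/(-2 + Z)
-15273*D((2 + 0) + 6, -7) = -15273/(-2 - 7) = -15273/(-9) = -15273*(-1/9) = 1697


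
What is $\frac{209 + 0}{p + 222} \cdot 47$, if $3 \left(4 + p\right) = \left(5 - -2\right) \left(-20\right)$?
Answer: $\frac{29469}{514} \approx 57.333$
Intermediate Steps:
$p = - \frac{152}{3}$ ($p = -4 + \frac{\left(5 - -2\right) \left(-20\right)}{3} = -4 + \frac{\left(5 + 2\right) \left(-20\right)}{3} = -4 + \frac{7 \left(-20\right)}{3} = -4 + \frac{1}{3} \left(-140\right) = -4 - \frac{140}{3} = - \frac{152}{3} \approx -50.667$)
$\frac{209 + 0}{p + 222} \cdot 47 = \frac{209 + 0}{- \frac{152}{3} + 222} \cdot 47 = \frac{209}{\frac{514}{3}} \cdot 47 = 209 \cdot \frac{3}{514} \cdot 47 = \frac{627}{514} \cdot 47 = \frac{29469}{514}$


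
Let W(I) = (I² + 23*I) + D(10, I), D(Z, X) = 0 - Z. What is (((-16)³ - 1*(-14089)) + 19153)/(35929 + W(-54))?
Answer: 29146/37593 ≈ 0.77530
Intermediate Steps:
D(Z, X) = -Z
W(I) = -10 + I² + 23*I (W(I) = (I² + 23*I) - 1*10 = (I² + 23*I) - 10 = -10 + I² + 23*I)
(((-16)³ - 1*(-14089)) + 19153)/(35929 + W(-54)) = (((-16)³ - 1*(-14089)) + 19153)/(35929 + (-10 + (-54)² + 23*(-54))) = ((-4096 + 14089) + 19153)/(35929 + (-10 + 2916 - 1242)) = (9993 + 19153)/(35929 + 1664) = 29146/37593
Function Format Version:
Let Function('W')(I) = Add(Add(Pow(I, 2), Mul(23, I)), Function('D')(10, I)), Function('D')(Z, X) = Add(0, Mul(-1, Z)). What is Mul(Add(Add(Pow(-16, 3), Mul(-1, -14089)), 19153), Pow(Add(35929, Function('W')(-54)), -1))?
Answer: Rational(29146, 37593) ≈ 0.77530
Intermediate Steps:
Function('D')(Z, X) = Mul(-1, Z)
Function('W')(I) = Add(-10, Pow(I, 2), Mul(23, I)) (Function('W')(I) = Add(Add(Pow(I, 2), Mul(23, I)), Mul(-1, 10)) = Add(Add(Pow(I, 2), Mul(23, I)), -10) = Add(-10, Pow(I, 2), Mul(23, I)))
Mul(Add(Add(Pow(-16, 3), Mul(-1, -14089)), 19153), Pow(Add(35929, Function('W')(-54)), -1)) = Mul(Add(Add(Pow(-16, 3), Mul(-1, -14089)), 19153), Pow(Add(35929, Add(-10, Pow(-54, 2), Mul(23, -54))), -1)) = Mul(Add(Add(-4096, 14089), 19153), Pow(Add(35929, Add(-10, 2916, -1242)), -1)) = Mul(Add(9993, 19153), Pow(Add(35929, 1664), -1)) = Mul(29146, Pow(37593, -1)) = Mul(29146, Rational(1, 37593)) = Rational(29146, 37593)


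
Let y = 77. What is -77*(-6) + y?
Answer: 539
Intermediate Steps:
-77*(-6) + y = -77*(-6) + 77 = 462 + 77 = 539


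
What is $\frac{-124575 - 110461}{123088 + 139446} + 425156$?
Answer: $\frac{55808835134}{131267} \approx 4.2516 \cdot 10^{5}$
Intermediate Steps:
$\frac{-124575 - 110461}{123088 + 139446} + 425156 = - \frac{235036}{262534} + 425156 = \left(-235036\right) \frac{1}{262534} + 425156 = - \frac{117518}{131267} + 425156 = \frac{55808835134}{131267}$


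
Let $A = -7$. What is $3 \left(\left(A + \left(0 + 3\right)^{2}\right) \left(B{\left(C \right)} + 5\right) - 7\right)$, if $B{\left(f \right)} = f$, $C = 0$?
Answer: $9$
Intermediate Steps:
$3 \left(\left(A + \left(0 + 3\right)^{2}\right) \left(B{\left(C \right)} + 5\right) - 7\right) = 3 \left(\left(-7 + \left(0 + 3\right)^{2}\right) \left(0 + 5\right) - 7\right) = 3 \left(\left(-7 + 3^{2}\right) 5 - 7\right) = 3 \left(\left(-7 + 9\right) 5 - 7\right) = 3 \left(2 \cdot 5 - 7\right) = 3 \left(10 - 7\right) = 3 \cdot 3 = 9$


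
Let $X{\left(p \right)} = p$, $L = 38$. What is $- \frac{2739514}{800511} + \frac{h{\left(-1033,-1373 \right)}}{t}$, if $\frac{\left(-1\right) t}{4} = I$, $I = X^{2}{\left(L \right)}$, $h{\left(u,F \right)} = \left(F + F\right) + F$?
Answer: $- \frac{12526128055}{4623751536} \approx -2.7091$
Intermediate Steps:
$h{\left(u,F \right)} = 3 F$ ($h{\left(u,F \right)} = 2 F + F = 3 F$)
$I = 1444$ ($I = 38^{2} = 1444$)
$t = -5776$ ($t = \left(-4\right) 1444 = -5776$)
$- \frac{2739514}{800511} + \frac{h{\left(-1033,-1373 \right)}}{t} = - \frac{2739514}{800511} + \frac{3 \left(-1373\right)}{-5776} = \left(-2739514\right) \frac{1}{800511} - - \frac{4119}{5776} = - \frac{2739514}{800511} + \frac{4119}{5776} = - \frac{12526128055}{4623751536}$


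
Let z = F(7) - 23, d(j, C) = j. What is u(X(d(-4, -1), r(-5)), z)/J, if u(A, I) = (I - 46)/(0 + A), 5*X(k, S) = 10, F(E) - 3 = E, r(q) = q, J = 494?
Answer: -59/988 ≈ -0.059717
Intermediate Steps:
F(E) = 3 + E
X(k, S) = 2 (X(k, S) = (1/5)*10 = 2)
z = -13 (z = (3 + 7) - 23 = 10 - 23 = -13)
u(A, I) = (-46 + I)/A
u(X(d(-4, -1), r(-5)), z)/J = ((-46 - 13)/2)/494 = ((1/2)*(-59))*(1/494) = -59/2*1/494 = -59/988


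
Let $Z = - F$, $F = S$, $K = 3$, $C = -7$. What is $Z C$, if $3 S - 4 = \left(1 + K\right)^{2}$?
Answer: $\frac{140}{3} \approx 46.667$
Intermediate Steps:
$S = \frac{20}{3}$ ($S = \frac{4}{3} + \frac{\left(1 + 3\right)^{2}}{3} = \frac{4}{3} + \frac{4^{2}}{3} = \frac{4}{3} + \frac{1}{3} \cdot 16 = \frac{4}{3} + \frac{16}{3} = \frac{20}{3} \approx 6.6667$)
$F = \frac{20}{3} \approx 6.6667$
$Z = - \frac{20}{3}$ ($Z = \left(-1\right) \frac{20}{3} = - \frac{20}{3} \approx -6.6667$)
$Z C = \left(- \frac{20}{3}\right) \left(-7\right) = \frac{140}{3}$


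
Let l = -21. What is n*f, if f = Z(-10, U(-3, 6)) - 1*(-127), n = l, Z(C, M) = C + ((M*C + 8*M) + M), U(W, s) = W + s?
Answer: -2394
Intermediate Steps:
Z(C, M) = C + 9*M + C*M (Z(C, M) = C + ((C*M + 8*M) + M) = C + ((8*M + C*M) + M) = C + (9*M + C*M) = C + 9*M + C*M)
n = -21
f = 114 (f = (-10 + 9*(-3 + 6) - 10*(-3 + 6)) - 1*(-127) = (-10 + 9*3 - 10*3) + 127 = (-10 + 27 - 30) + 127 = -13 + 127 = 114)
n*f = -21*114 = -2394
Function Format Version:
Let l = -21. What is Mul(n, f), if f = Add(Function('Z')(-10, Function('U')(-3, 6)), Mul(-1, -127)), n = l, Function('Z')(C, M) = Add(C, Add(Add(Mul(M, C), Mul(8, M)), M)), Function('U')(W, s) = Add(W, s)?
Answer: -2394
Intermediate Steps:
Function('Z')(C, M) = Add(C, Mul(9, M), Mul(C, M)) (Function('Z')(C, M) = Add(C, Add(Add(Mul(C, M), Mul(8, M)), M)) = Add(C, Add(Add(Mul(8, M), Mul(C, M)), M)) = Add(C, Add(Mul(9, M), Mul(C, M))) = Add(C, Mul(9, M), Mul(C, M)))
n = -21
f = 114 (f = Add(Add(-10, Mul(9, Add(-3, 6)), Mul(-10, Add(-3, 6))), Mul(-1, -127)) = Add(Add(-10, Mul(9, 3), Mul(-10, 3)), 127) = Add(Add(-10, 27, -30), 127) = Add(-13, 127) = 114)
Mul(n, f) = Mul(-21, 114) = -2394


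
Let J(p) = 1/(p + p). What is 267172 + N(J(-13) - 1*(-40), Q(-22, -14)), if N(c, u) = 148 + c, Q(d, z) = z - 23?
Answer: 6951359/26 ≈ 2.6736e+5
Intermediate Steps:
J(p) = 1/(2*p)
Q(d, z) = -23 + z
267172 + N(J(-13) - 1*(-40), Q(-22, -14)) = 267172 + (148 + ((1/2)/(-13) - 1*(-40))) = 267172 + (148 + ((1/2)*(-1/13) + 40)) = 267172 + (148 + (-1/26 + 40)) = 267172 + (148 + 1039/26) = 267172 + 4887/26 = 6951359/26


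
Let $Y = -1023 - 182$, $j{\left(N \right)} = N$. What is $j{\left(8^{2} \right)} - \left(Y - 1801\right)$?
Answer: $3070$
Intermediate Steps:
$Y = -1205$ ($Y = -1023 - 182 = -1205$)
$j{\left(8^{2} \right)} - \left(Y - 1801\right) = 8^{2} - \left(-1205 - 1801\right) = 64 - -3006 = 64 + 3006 = 3070$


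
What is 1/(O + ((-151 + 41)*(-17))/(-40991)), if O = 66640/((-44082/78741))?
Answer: -100386959/11949564809510 ≈ -8.4009e-6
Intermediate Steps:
O = -291516680/2449 (O = 66640/((-44082*1/78741)) = 66640/(-4898/8749) = 66640*(-8749/4898) = -291516680/2449 ≈ -1.1904e+5)
1/(O + ((-151 + 41)*(-17))/(-40991)) = 1/(-291516680/2449 + ((-151 + 41)*(-17))/(-40991)) = 1/(-291516680/2449 - 110*(-17)*(-1/40991)) = 1/(-291516680/2449 + 1870*(-1/40991)) = 1/(-291516680/2449 - 1870/40991) = 1/(-11949564809510/100386959) = -100386959/11949564809510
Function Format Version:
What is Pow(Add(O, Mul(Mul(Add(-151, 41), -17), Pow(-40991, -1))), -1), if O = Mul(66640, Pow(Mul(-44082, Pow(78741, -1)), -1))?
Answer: Rational(-100386959, 11949564809510) ≈ -8.4009e-6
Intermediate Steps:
O = Rational(-291516680, 2449) (O = Mul(66640, Pow(Mul(-44082, Rational(1, 78741)), -1)) = Mul(66640, Pow(Rational(-4898, 8749), -1)) = Mul(66640, Rational(-8749, 4898)) = Rational(-291516680, 2449) ≈ -1.1904e+5)
Pow(Add(O, Mul(Mul(Add(-151, 41), -17), Pow(-40991, -1))), -1) = Pow(Add(Rational(-291516680, 2449), Mul(Mul(Add(-151, 41), -17), Pow(-40991, -1))), -1) = Pow(Add(Rational(-291516680, 2449), Mul(Mul(-110, -17), Rational(-1, 40991))), -1) = Pow(Add(Rational(-291516680, 2449), Mul(1870, Rational(-1, 40991))), -1) = Pow(Add(Rational(-291516680, 2449), Rational(-1870, 40991)), -1) = Pow(Rational(-11949564809510, 100386959), -1) = Rational(-100386959, 11949564809510)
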